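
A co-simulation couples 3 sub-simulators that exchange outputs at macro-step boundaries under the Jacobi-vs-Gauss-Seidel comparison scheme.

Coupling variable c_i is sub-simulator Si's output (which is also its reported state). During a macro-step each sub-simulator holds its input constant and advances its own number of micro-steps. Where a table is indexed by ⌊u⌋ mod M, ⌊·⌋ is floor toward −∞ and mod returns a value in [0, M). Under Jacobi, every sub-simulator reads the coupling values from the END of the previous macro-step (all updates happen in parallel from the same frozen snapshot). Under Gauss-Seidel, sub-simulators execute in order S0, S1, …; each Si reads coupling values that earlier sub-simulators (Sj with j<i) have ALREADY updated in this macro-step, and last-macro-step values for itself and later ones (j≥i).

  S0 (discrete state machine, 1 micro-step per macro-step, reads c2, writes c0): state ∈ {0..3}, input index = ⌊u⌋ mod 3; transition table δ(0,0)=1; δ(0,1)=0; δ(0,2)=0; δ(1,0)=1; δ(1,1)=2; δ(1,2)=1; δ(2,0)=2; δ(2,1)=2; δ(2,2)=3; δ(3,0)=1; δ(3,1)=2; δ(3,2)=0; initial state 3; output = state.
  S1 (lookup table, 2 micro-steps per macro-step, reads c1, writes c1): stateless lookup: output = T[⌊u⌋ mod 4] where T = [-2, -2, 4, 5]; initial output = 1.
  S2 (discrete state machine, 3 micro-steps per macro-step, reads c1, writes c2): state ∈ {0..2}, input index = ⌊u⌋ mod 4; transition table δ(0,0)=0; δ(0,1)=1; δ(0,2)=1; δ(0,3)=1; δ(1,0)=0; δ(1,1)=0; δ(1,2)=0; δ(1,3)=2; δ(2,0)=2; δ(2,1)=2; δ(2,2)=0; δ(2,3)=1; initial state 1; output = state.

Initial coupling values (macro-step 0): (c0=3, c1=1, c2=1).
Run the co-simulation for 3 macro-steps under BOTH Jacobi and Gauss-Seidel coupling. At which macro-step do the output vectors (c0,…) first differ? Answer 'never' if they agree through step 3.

first divergence at macro-step: 2

[Jacobi] macro 1: S0 reads c2=1 → after 1×micro: 2; S1 reads c1=1 → after 2×micro: -2; S2 reads c1=1 → after 3×micro: 0 ⇒ (c0=2, c1=-2, c2=0)
[Jacobi] macro 2: S0 reads c2=0 → after 1×micro: 2; S1 reads c1=-2 → after 2×micro: 4; S2 reads c1=-2 → after 3×micro: 1 ⇒ (c0=2, c1=4, c2=1)
[Jacobi] macro 3: S0 reads c2=1 → after 1×micro: 2; S1 reads c1=4 → after 2×micro: -2; S2 reads c1=4 → after 3×micro: 0 ⇒ (c0=2, c1=-2, c2=0)
[Gauss-Seidel] macro 1: S0 reads c2=1 → after 1×micro: 2; S1 reads c1=1 → after 2×micro: -2; S2 reads c1=-2 → after 3×micro: 0 ⇒ (c0=2, c1=-2, c2=0)
[Gauss-Seidel] macro 2: S0 reads c2=0 → after 1×micro: 2; S1 reads c1=-2 → after 2×micro: 4; S2 reads c1=4 → after 3×micro: 0 ⇒ (c0=2, c1=4, c2=0)
[Gauss-Seidel] macro 3: S0 reads c2=0 → after 1×micro: 2; S1 reads c1=4 → after 2×micro: -2; S2 reads c1=-2 → after 3×micro: 1 ⇒ (c0=2, c1=-2, c2=1)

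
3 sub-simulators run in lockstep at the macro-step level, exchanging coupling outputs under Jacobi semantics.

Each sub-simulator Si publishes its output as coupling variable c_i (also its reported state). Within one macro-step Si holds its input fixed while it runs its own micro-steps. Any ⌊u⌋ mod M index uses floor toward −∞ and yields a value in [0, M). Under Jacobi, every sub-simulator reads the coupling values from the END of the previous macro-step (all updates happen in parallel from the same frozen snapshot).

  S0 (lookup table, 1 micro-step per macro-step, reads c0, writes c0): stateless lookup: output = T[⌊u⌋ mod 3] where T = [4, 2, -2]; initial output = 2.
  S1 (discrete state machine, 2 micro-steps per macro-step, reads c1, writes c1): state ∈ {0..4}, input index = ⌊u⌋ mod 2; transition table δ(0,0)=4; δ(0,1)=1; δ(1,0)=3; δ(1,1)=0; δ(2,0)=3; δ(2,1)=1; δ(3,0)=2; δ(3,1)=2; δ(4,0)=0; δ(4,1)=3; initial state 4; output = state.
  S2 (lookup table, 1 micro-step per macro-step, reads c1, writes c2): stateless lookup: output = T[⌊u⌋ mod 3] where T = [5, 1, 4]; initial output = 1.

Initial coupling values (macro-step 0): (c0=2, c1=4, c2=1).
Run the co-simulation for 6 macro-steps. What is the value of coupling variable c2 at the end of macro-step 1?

macro 1: S0 reads c0=2 → after 1×micro: -2; S1 reads c1=4 → after 2×micro: 4; S2 reads c1=4 → after 1×micro: 1 ⇒ (c0=-2, c1=4, c2=1)
macro 2: S0 reads c0=-2 → after 1×micro: 2; S1 reads c1=4 → after 2×micro: 4; S2 reads c1=4 → after 1×micro: 1 ⇒ (c0=2, c1=4, c2=1)
macro 3: S0 reads c0=2 → after 1×micro: -2; S1 reads c1=4 → after 2×micro: 4; S2 reads c1=4 → after 1×micro: 1 ⇒ (c0=-2, c1=4, c2=1)
macro 4: S0 reads c0=-2 → after 1×micro: 2; S1 reads c1=4 → after 2×micro: 4; S2 reads c1=4 → after 1×micro: 1 ⇒ (c0=2, c1=4, c2=1)
macro 5: S0 reads c0=2 → after 1×micro: -2; S1 reads c1=4 → after 2×micro: 4; S2 reads c1=4 → after 1×micro: 1 ⇒ (c0=-2, c1=4, c2=1)
macro 6: S0 reads c0=-2 → after 1×micro: 2; S1 reads c1=4 → after 2×micro: 4; S2 reads c1=4 → after 1×micro: 1 ⇒ (c0=2, c1=4, c2=1)

c2 at macro-step 1 = 1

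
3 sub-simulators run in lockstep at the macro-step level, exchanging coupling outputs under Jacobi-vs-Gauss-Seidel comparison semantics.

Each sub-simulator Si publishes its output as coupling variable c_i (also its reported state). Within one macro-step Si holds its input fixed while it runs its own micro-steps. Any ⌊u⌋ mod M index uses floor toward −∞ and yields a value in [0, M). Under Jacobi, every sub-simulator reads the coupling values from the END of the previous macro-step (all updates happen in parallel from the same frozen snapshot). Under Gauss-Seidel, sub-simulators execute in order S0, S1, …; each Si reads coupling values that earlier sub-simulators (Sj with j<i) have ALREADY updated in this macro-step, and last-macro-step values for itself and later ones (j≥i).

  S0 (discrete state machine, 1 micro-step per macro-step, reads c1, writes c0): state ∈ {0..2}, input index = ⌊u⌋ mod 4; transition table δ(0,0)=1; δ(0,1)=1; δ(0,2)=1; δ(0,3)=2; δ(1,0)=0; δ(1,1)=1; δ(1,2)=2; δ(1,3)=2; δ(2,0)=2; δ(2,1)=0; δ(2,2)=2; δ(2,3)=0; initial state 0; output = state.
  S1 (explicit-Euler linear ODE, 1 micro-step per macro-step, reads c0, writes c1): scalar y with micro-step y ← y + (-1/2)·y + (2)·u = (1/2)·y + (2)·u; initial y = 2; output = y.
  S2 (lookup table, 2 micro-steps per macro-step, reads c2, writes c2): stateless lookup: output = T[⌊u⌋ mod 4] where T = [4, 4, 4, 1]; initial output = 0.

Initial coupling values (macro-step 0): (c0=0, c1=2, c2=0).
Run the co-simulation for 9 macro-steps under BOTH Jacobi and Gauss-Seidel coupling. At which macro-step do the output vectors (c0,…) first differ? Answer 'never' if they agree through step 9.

[Jacobi] macro 1: S0 reads c1=2 → after 1×micro: 1; S1 reads c0=0 → after 1×micro: 1; S2 reads c2=0 → after 2×micro: 4 ⇒ (c0=1, c1=1, c2=4)
[Jacobi] macro 2: S0 reads c1=1 → after 1×micro: 1; S1 reads c0=1 → after 1×micro: 5/2; S2 reads c2=4 → after 2×micro: 4 ⇒ (c0=1, c1=5/2, c2=4)
[Jacobi] macro 3: S0 reads c1=5/2 → after 1×micro: 2; S1 reads c0=1 → after 1×micro: 13/4; S2 reads c2=4 → after 2×micro: 4 ⇒ (c0=2, c1=13/4, c2=4)
[Jacobi] macro 4: S0 reads c1=13/4 → after 1×micro: 0; S1 reads c0=2 → after 1×micro: 45/8; S2 reads c2=4 → after 2×micro: 4 ⇒ (c0=0, c1=45/8, c2=4)
[Jacobi] macro 5: S0 reads c1=45/8 → after 1×micro: 1; S1 reads c0=0 → after 1×micro: 45/16; S2 reads c2=4 → after 2×micro: 4 ⇒ (c0=1, c1=45/16, c2=4)
[Jacobi] macro 6: S0 reads c1=45/16 → after 1×micro: 2; S1 reads c0=1 → after 1×micro: 109/32; S2 reads c2=4 → after 2×micro: 4 ⇒ (c0=2, c1=109/32, c2=4)
[Jacobi] macro 7: S0 reads c1=109/32 → after 1×micro: 0; S1 reads c0=2 → after 1×micro: 365/64; S2 reads c2=4 → after 2×micro: 4 ⇒ (c0=0, c1=365/64, c2=4)
[Jacobi] macro 8: S0 reads c1=365/64 → after 1×micro: 1; S1 reads c0=0 → after 1×micro: 365/128; S2 reads c2=4 → after 2×micro: 4 ⇒ (c0=1, c1=365/128, c2=4)
[Jacobi] macro 9: S0 reads c1=365/128 → after 1×micro: 2; S1 reads c0=1 → after 1×micro: 877/256; S2 reads c2=4 → after 2×micro: 4 ⇒ (c0=2, c1=877/256, c2=4)
[Gauss-Seidel] macro 1: S0 reads c1=2 → after 1×micro: 1; S1 reads c0=1 → after 1×micro: 3; S2 reads c2=0 → after 2×micro: 4 ⇒ (c0=1, c1=3, c2=4)
[Gauss-Seidel] macro 2: S0 reads c1=3 → after 1×micro: 2; S1 reads c0=2 → after 1×micro: 11/2; S2 reads c2=4 → after 2×micro: 4 ⇒ (c0=2, c1=11/2, c2=4)
[Gauss-Seidel] macro 3: S0 reads c1=11/2 → after 1×micro: 0; S1 reads c0=0 → after 1×micro: 11/4; S2 reads c2=4 → after 2×micro: 4 ⇒ (c0=0, c1=11/4, c2=4)
[Gauss-Seidel] macro 4: S0 reads c1=11/4 → after 1×micro: 1; S1 reads c0=1 → after 1×micro: 27/8; S2 reads c2=4 → after 2×micro: 4 ⇒ (c0=1, c1=27/8, c2=4)
[Gauss-Seidel] macro 5: S0 reads c1=27/8 → after 1×micro: 2; S1 reads c0=2 → after 1×micro: 91/16; S2 reads c2=4 → after 2×micro: 4 ⇒ (c0=2, c1=91/16, c2=4)
[Gauss-Seidel] macro 6: S0 reads c1=91/16 → after 1×micro: 0; S1 reads c0=0 → after 1×micro: 91/32; S2 reads c2=4 → after 2×micro: 4 ⇒ (c0=0, c1=91/32, c2=4)
[Gauss-Seidel] macro 7: S0 reads c1=91/32 → after 1×micro: 1; S1 reads c0=1 → after 1×micro: 219/64; S2 reads c2=4 → after 2×micro: 4 ⇒ (c0=1, c1=219/64, c2=4)
[Gauss-Seidel] macro 8: S0 reads c1=219/64 → after 1×micro: 2; S1 reads c0=2 → after 1×micro: 731/128; S2 reads c2=4 → after 2×micro: 4 ⇒ (c0=2, c1=731/128, c2=4)
[Gauss-Seidel] macro 9: S0 reads c1=731/128 → after 1×micro: 0; S1 reads c0=0 → after 1×micro: 731/256; S2 reads c2=4 → after 2×micro: 4 ⇒ (c0=0, c1=731/256, c2=4)

first divergence at macro-step: 1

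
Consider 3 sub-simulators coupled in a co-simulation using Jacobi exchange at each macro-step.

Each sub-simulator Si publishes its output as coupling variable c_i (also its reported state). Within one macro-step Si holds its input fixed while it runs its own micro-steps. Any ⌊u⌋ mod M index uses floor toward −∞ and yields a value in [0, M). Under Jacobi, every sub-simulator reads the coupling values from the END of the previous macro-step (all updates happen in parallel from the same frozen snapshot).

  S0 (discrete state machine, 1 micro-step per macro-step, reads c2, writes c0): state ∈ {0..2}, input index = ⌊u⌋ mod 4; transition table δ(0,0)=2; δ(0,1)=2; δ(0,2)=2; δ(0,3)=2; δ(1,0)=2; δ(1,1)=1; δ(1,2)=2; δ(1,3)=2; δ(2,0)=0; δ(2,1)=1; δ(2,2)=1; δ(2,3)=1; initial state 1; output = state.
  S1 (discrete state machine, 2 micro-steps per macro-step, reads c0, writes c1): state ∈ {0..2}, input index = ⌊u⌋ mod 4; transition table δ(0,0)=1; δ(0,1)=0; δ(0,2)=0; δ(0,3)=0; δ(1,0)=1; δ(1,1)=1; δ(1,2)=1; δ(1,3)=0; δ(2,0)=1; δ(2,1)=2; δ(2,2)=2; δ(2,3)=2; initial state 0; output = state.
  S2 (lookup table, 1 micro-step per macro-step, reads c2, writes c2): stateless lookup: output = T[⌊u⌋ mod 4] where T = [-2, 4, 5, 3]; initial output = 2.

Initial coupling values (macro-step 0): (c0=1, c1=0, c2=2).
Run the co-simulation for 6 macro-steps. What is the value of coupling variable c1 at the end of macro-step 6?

macro 1: S0 reads c2=2 → after 1×micro: 2; S1 reads c0=1 → after 2×micro: 0; S2 reads c2=2 → after 1×micro: 5 ⇒ (c0=2, c1=0, c2=5)
macro 2: S0 reads c2=5 → after 1×micro: 1; S1 reads c0=2 → after 2×micro: 0; S2 reads c2=5 → after 1×micro: 4 ⇒ (c0=1, c1=0, c2=4)
macro 3: S0 reads c2=4 → after 1×micro: 2; S1 reads c0=1 → after 2×micro: 0; S2 reads c2=4 → after 1×micro: -2 ⇒ (c0=2, c1=0, c2=-2)
macro 4: S0 reads c2=-2 → after 1×micro: 1; S1 reads c0=2 → after 2×micro: 0; S2 reads c2=-2 → after 1×micro: 5 ⇒ (c0=1, c1=0, c2=5)
macro 5: S0 reads c2=5 → after 1×micro: 1; S1 reads c0=1 → after 2×micro: 0; S2 reads c2=5 → after 1×micro: 4 ⇒ (c0=1, c1=0, c2=4)
macro 6: S0 reads c2=4 → after 1×micro: 2; S1 reads c0=1 → after 2×micro: 0; S2 reads c2=4 → after 1×micro: -2 ⇒ (c0=2, c1=0, c2=-2)

c1 at macro-step 6 = 0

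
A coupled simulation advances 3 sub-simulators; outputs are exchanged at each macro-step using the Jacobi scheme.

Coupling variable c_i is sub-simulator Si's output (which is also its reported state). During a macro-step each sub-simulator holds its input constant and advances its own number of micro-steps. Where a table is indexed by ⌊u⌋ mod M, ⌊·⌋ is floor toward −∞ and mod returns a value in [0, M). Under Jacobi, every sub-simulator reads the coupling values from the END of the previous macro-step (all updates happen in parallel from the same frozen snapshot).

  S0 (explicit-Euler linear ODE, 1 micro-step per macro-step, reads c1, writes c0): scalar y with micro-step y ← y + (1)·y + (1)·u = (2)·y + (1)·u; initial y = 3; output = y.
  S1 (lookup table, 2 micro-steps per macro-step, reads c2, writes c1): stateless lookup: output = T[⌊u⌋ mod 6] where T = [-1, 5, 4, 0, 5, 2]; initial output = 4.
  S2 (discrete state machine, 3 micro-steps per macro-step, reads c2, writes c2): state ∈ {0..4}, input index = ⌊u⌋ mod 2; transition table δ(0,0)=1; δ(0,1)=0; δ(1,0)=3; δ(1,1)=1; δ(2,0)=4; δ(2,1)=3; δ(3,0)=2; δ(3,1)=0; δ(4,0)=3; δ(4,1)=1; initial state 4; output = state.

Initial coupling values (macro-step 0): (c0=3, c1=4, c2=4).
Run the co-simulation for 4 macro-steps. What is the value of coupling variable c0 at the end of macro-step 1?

c0 at macro-step 1 = 10

macro 1: S0 reads c1=4 → after 1×micro: 10; S1 reads c2=4 → after 2×micro: 5; S2 reads c2=4 → after 3×micro: 4 ⇒ (c0=10, c1=5, c2=4)
macro 2: S0 reads c1=5 → after 1×micro: 25; S1 reads c2=4 → after 2×micro: 5; S2 reads c2=4 → after 3×micro: 4 ⇒ (c0=25, c1=5, c2=4)
macro 3: S0 reads c1=5 → after 1×micro: 55; S1 reads c2=4 → after 2×micro: 5; S2 reads c2=4 → after 3×micro: 4 ⇒ (c0=55, c1=5, c2=4)
macro 4: S0 reads c1=5 → after 1×micro: 115; S1 reads c2=4 → after 2×micro: 5; S2 reads c2=4 → after 3×micro: 4 ⇒ (c0=115, c1=5, c2=4)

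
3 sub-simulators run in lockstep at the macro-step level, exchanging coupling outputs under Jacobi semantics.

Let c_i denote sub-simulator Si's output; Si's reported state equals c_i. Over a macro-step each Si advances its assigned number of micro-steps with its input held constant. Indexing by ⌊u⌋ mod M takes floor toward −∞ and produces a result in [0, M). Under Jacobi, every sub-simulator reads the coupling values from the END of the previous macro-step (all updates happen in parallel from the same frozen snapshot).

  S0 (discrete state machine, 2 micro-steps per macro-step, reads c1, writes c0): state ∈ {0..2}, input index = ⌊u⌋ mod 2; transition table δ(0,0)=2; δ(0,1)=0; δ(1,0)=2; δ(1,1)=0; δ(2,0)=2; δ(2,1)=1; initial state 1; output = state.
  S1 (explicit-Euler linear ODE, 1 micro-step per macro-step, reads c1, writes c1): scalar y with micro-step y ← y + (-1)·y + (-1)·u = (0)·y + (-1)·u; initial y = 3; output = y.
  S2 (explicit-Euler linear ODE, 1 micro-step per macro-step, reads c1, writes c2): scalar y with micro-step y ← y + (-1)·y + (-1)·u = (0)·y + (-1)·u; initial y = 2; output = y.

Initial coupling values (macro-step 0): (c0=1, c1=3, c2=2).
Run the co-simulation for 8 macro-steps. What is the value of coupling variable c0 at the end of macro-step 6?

c0 at macro-step 6 = 0

macro 1: S0 reads c1=3 → after 2×micro: 0; S1 reads c1=3 → after 1×micro: -3; S2 reads c1=3 → after 1×micro: -3 ⇒ (c0=0, c1=-3, c2=-3)
macro 2: S0 reads c1=-3 → after 2×micro: 0; S1 reads c1=-3 → after 1×micro: 3; S2 reads c1=-3 → after 1×micro: 3 ⇒ (c0=0, c1=3, c2=3)
macro 3: S0 reads c1=3 → after 2×micro: 0; S1 reads c1=3 → after 1×micro: -3; S2 reads c1=3 → after 1×micro: -3 ⇒ (c0=0, c1=-3, c2=-3)
macro 4: S0 reads c1=-3 → after 2×micro: 0; S1 reads c1=-3 → after 1×micro: 3; S2 reads c1=-3 → after 1×micro: 3 ⇒ (c0=0, c1=3, c2=3)
macro 5: S0 reads c1=3 → after 2×micro: 0; S1 reads c1=3 → after 1×micro: -3; S2 reads c1=3 → after 1×micro: -3 ⇒ (c0=0, c1=-3, c2=-3)
macro 6: S0 reads c1=-3 → after 2×micro: 0; S1 reads c1=-3 → after 1×micro: 3; S2 reads c1=-3 → after 1×micro: 3 ⇒ (c0=0, c1=3, c2=3)
macro 7: S0 reads c1=3 → after 2×micro: 0; S1 reads c1=3 → after 1×micro: -3; S2 reads c1=3 → after 1×micro: -3 ⇒ (c0=0, c1=-3, c2=-3)
macro 8: S0 reads c1=-3 → after 2×micro: 0; S1 reads c1=-3 → after 1×micro: 3; S2 reads c1=-3 → after 1×micro: 3 ⇒ (c0=0, c1=3, c2=3)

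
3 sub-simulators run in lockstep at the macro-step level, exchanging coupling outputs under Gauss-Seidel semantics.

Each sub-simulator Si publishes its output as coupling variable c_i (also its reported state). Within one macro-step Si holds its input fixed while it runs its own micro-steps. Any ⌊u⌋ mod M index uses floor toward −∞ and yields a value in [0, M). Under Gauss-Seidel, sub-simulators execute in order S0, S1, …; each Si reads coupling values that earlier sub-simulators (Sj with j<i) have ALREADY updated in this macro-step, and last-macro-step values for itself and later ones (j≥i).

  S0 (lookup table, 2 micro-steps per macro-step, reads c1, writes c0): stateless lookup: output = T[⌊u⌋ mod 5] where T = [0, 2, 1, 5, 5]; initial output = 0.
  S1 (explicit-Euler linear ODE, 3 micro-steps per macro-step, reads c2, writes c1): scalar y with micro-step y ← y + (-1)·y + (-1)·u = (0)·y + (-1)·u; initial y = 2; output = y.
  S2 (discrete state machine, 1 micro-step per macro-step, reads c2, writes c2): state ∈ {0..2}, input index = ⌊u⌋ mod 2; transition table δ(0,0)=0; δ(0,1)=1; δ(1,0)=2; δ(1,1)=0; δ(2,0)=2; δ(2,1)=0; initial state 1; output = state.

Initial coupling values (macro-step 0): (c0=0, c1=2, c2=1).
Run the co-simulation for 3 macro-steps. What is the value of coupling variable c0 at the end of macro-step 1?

macro 1: S0 reads c1=2 → after 2×micro: 1; S1 reads c2=1 → after 3×micro: -1; S2 reads c2=1 → after 1×micro: 0 ⇒ (c0=1, c1=-1, c2=0)
macro 2: S0 reads c1=-1 → after 2×micro: 5; S1 reads c2=0 → after 3×micro: 0; S2 reads c2=0 → after 1×micro: 0 ⇒ (c0=5, c1=0, c2=0)
macro 3: S0 reads c1=0 → after 2×micro: 0; S1 reads c2=0 → after 3×micro: 0; S2 reads c2=0 → after 1×micro: 0 ⇒ (c0=0, c1=0, c2=0)

c0 at macro-step 1 = 1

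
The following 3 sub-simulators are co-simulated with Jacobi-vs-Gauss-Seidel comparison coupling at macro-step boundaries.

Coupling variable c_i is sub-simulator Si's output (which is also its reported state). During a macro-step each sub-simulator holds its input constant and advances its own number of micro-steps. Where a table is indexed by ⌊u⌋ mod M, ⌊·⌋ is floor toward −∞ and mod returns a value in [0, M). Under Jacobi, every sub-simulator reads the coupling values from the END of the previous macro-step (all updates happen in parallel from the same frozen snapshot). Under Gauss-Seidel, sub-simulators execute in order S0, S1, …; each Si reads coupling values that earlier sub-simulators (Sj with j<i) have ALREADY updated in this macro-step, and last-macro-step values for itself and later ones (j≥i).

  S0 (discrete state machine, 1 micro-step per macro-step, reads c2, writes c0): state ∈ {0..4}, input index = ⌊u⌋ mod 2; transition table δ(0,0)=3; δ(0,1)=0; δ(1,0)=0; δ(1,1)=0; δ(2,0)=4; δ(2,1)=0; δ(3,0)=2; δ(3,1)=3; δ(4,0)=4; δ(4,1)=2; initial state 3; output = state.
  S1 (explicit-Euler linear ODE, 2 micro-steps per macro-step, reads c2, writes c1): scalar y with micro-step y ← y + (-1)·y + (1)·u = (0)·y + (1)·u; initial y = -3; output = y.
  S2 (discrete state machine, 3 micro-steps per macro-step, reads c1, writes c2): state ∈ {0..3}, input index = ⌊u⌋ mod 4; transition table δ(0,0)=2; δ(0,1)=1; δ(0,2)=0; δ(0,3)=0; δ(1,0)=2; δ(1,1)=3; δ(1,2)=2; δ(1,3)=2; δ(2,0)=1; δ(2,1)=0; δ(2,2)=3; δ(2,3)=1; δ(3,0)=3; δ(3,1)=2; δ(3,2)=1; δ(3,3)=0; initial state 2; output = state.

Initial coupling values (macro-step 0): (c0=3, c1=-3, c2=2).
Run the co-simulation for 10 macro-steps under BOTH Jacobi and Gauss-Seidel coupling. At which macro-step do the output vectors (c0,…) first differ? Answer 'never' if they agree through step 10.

first divergence at macro-step: 1

[Jacobi] macro 1: S0 reads c2=2 → after 1×micro: 2; S1 reads c2=2 → after 2×micro: 2; S2 reads c1=-3 → after 3×micro: 3 ⇒ (c0=2, c1=2, c2=3)
[Jacobi] macro 2: S0 reads c2=3 → after 1×micro: 0; S1 reads c2=3 → after 2×micro: 3; S2 reads c1=2 → after 3×micro: 3 ⇒ (c0=0, c1=3, c2=3)
[Jacobi] macro 3: S0 reads c2=3 → after 1×micro: 0; S1 reads c2=3 → after 2×micro: 3; S2 reads c1=3 → after 3×micro: 0 ⇒ (c0=0, c1=3, c2=0)
[Jacobi] macro 4: S0 reads c2=0 → after 1×micro: 3; S1 reads c2=0 → after 2×micro: 0; S2 reads c1=3 → after 3×micro: 0 ⇒ (c0=3, c1=0, c2=0)
[Jacobi] macro 5: S0 reads c2=0 → after 1×micro: 2; S1 reads c2=0 → after 2×micro: 0; S2 reads c1=0 → after 3×micro: 2 ⇒ (c0=2, c1=0, c2=2)
[Jacobi] macro 6: S0 reads c2=2 → after 1×micro: 4; S1 reads c2=2 → after 2×micro: 2; S2 reads c1=0 → after 3×micro: 1 ⇒ (c0=4, c1=2, c2=1)
[Jacobi] macro 7: S0 reads c2=1 → after 1×micro: 2; S1 reads c2=1 → after 2×micro: 1; S2 reads c1=2 → after 3×micro: 1 ⇒ (c0=2, c1=1, c2=1)
[Jacobi] macro 8: S0 reads c2=1 → after 1×micro: 0; S1 reads c2=1 → after 2×micro: 1; S2 reads c1=1 → after 3×micro: 0 ⇒ (c0=0, c1=1, c2=0)
[Jacobi] macro 9: S0 reads c2=0 → after 1×micro: 3; S1 reads c2=0 → after 2×micro: 0; S2 reads c1=1 → after 3×micro: 2 ⇒ (c0=3, c1=0, c2=2)
[Jacobi] macro 10: S0 reads c2=2 → after 1×micro: 2; S1 reads c2=2 → after 2×micro: 2; S2 reads c1=0 → after 3×micro: 1 ⇒ (c0=2, c1=2, c2=1)
[Gauss-Seidel] macro 1: S0 reads c2=2 → after 1×micro: 2; S1 reads c2=2 → after 2×micro: 2; S2 reads c1=2 → after 3×micro: 2 ⇒ (c0=2, c1=2, c2=2)
[Gauss-Seidel] macro 2: S0 reads c2=2 → after 1×micro: 4; S1 reads c2=2 → after 2×micro: 2; S2 reads c1=2 → after 3×micro: 2 ⇒ (c0=4, c1=2, c2=2)
[Gauss-Seidel] macro 3: S0 reads c2=2 → after 1×micro: 4; S1 reads c2=2 → after 2×micro: 2; S2 reads c1=2 → after 3×micro: 2 ⇒ (c0=4, c1=2, c2=2)
[Gauss-Seidel] macro 4: S0 reads c2=2 → after 1×micro: 4; S1 reads c2=2 → after 2×micro: 2; S2 reads c1=2 → after 3×micro: 2 ⇒ (c0=4, c1=2, c2=2)
[Gauss-Seidel] macro 5: S0 reads c2=2 → after 1×micro: 4; S1 reads c2=2 → after 2×micro: 2; S2 reads c1=2 → after 3×micro: 2 ⇒ (c0=4, c1=2, c2=2)
[Gauss-Seidel] macro 6: S0 reads c2=2 → after 1×micro: 4; S1 reads c2=2 → after 2×micro: 2; S2 reads c1=2 → after 3×micro: 2 ⇒ (c0=4, c1=2, c2=2)
[Gauss-Seidel] macro 7: S0 reads c2=2 → after 1×micro: 4; S1 reads c2=2 → after 2×micro: 2; S2 reads c1=2 → after 3×micro: 2 ⇒ (c0=4, c1=2, c2=2)
[Gauss-Seidel] macro 8: S0 reads c2=2 → after 1×micro: 4; S1 reads c2=2 → after 2×micro: 2; S2 reads c1=2 → after 3×micro: 2 ⇒ (c0=4, c1=2, c2=2)
[Gauss-Seidel] macro 9: S0 reads c2=2 → after 1×micro: 4; S1 reads c2=2 → after 2×micro: 2; S2 reads c1=2 → after 3×micro: 2 ⇒ (c0=4, c1=2, c2=2)
[Gauss-Seidel] macro 10: S0 reads c2=2 → after 1×micro: 4; S1 reads c2=2 → after 2×micro: 2; S2 reads c1=2 → after 3×micro: 2 ⇒ (c0=4, c1=2, c2=2)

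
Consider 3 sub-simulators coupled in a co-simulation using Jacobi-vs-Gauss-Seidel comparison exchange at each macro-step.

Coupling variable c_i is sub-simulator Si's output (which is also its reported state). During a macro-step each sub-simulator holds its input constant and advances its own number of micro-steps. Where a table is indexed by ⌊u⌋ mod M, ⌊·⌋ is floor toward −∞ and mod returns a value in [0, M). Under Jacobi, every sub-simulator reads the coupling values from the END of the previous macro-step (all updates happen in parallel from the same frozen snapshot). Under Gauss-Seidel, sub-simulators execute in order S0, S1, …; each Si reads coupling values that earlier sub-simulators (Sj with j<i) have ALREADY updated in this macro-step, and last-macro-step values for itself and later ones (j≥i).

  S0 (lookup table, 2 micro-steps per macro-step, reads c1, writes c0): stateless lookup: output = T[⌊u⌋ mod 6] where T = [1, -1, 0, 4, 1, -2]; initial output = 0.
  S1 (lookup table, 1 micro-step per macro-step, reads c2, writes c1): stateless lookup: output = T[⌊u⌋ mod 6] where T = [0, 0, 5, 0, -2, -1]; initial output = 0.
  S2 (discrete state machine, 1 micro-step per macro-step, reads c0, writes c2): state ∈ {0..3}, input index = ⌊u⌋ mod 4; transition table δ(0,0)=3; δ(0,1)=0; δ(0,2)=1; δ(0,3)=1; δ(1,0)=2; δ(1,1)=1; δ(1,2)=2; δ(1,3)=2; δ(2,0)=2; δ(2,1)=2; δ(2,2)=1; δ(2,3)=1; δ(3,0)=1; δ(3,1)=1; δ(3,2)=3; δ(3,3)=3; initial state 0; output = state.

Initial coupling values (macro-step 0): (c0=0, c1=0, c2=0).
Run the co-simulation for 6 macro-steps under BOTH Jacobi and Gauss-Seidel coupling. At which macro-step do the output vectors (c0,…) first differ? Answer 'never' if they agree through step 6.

[Jacobi] macro 1: S0 reads c1=0 → after 2×micro: 1; S1 reads c2=0 → after 1×micro: 0; S2 reads c0=0 → after 1×micro: 3 ⇒ (c0=1, c1=0, c2=3)
[Jacobi] macro 2: S0 reads c1=0 → after 2×micro: 1; S1 reads c2=3 → after 1×micro: 0; S2 reads c0=1 → after 1×micro: 1 ⇒ (c0=1, c1=0, c2=1)
[Jacobi] macro 3: S0 reads c1=0 → after 2×micro: 1; S1 reads c2=1 → after 1×micro: 0; S2 reads c0=1 → after 1×micro: 1 ⇒ (c0=1, c1=0, c2=1)
[Jacobi] macro 4: S0 reads c1=0 → after 2×micro: 1; S1 reads c2=1 → after 1×micro: 0; S2 reads c0=1 → after 1×micro: 1 ⇒ (c0=1, c1=0, c2=1)
[Jacobi] macro 5: S0 reads c1=0 → after 2×micro: 1; S1 reads c2=1 → after 1×micro: 0; S2 reads c0=1 → after 1×micro: 1 ⇒ (c0=1, c1=0, c2=1)
[Jacobi] macro 6: S0 reads c1=0 → after 2×micro: 1; S1 reads c2=1 → after 1×micro: 0; S2 reads c0=1 → after 1×micro: 1 ⇒ (c0=1, c1=0, c2=1)
[Gauss-Seidel] macro 1: S0 reads c1=0 → after 2×micro: 1; S1 reads c2=0 → after 1×micro: 0; S2 reads c0=1 → after 1×micro: 0 ⇒ (c0=1, c1=0, c2=0)
[Gauss-Seidel] macro 2: S0 reads c1=0 → after 2×micro: 1; S1 reads c2=0 → after 1×micro: 0; S2 reads c0=1 → after 1×micro: 0 ⇒ (c0=1, c1=0, c2=0)
[Gauss-Seidel] macro 3: S0 reads c1=0 → after 2×micro: 1; S1 reads c2=0 → after 1×micro: 0; S2 reads c0=1 → after 1×micro: 0 ⇒ (c0=1, c1=0, c2=0)
[Gauss-Seidel] macro 4: S0 reads c1=0 → after 2×micro: 1; S1 reads c2=0 → after 1×micro: 0; S2 reads c0=1 → after 1×micro: 0 ⇒ (c0=1, c1=0, c2=0)
[Gauss-Seidel] macro 5: S0 reads c1=0 → after 2×micro: 1; S1 reads c2=0 → after 1×micro: 0; S2 reads c0=1 → after 1×micro: 0 ⇒ (c0=1, c1=0, c2=0)
[Gauss-Seidel] macro 6: S0 reads c1=0 → after 2×micro: 1; S1 reads c2=0 → after 1×micro: 0; S2 reads c0=1 → after 1×micro: 0 ⇒ (c0=1, c1=0, c2=0)

first divergence at macro-step: 1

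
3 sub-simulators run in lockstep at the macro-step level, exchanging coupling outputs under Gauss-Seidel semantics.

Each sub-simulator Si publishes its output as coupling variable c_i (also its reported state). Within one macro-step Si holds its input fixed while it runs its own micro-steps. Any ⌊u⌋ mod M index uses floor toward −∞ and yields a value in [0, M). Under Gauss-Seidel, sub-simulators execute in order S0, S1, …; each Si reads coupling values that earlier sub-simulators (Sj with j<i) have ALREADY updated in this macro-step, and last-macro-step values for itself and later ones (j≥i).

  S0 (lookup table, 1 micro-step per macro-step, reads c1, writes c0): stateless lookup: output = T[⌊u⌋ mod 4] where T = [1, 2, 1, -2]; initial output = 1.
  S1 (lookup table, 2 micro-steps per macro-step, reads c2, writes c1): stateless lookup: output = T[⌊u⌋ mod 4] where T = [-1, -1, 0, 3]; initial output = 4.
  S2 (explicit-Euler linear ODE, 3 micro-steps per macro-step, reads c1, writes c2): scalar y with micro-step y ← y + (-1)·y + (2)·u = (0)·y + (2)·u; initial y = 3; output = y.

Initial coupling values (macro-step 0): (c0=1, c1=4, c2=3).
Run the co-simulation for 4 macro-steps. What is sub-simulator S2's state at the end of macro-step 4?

S2 state at macro-step 4 = 0

macro 1: S0 reads c1=4 → after 1×micro: 1; S1 reads c2=3 → after 2×micro: 3; S2 reads c1=3 → after 3×micro: 6 ⇒ (c0=1, c1=3, c2=6)
macro 2: S0 reads c1=3 → after 1×micro: -2; S1 reads c2=6 → after 2×micro: 0; S2 reads c1=0 → after 3×micro: 0 ⇒ (c0=-2, c1=0, c2=0)
macro 3: S0 reads c1=0 → after 1×micro: 1; S1 reads c2=0 → after 2×micro: -1; S2 reads c1=-1 → after 3×micro: -2 ⇒ (c0=1, c1=-1, c2=-2)
macro 4: S0 reads c1=-1 → after 1×micro: -2; S1 reads c2=-2 → after 2×micro: 0; S2 reads c1=0 → after 3×micro: 0 ⇒ (c0=-2, c1=0, c2=0)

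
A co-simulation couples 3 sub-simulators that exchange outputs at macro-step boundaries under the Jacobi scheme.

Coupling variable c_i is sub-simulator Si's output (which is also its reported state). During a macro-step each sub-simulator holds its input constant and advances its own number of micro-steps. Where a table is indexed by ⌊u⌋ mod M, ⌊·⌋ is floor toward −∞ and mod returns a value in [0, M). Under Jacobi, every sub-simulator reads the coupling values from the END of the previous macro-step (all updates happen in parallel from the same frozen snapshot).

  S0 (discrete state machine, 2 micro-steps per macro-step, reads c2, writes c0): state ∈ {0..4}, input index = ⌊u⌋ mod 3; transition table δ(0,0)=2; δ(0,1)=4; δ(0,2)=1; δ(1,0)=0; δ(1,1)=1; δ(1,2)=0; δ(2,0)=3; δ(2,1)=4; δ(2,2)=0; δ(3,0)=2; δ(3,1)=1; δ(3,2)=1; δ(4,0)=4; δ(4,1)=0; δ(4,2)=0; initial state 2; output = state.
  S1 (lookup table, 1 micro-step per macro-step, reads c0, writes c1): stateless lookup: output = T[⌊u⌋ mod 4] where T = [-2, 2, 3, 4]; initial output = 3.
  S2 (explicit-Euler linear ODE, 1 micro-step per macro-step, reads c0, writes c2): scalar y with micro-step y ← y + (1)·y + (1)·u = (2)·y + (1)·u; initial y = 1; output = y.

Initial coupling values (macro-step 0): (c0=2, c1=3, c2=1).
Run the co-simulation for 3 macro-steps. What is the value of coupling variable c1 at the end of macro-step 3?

macro 1: S0 reads c2=1 → after 2×micro: 0; S1 reads c0=2 → after 1×micro: 3; S2 reads c0=2 → after 1×micro: 4 ⇒ (c0=0, c1=3, c2=4)
macro 2: S0 reads c2=4 → after 2×micro: 0; S1 reads c0=0 → after 1×micro: -2; S2 reads c0=0 → after 1×micro: 8 ⇒ (c0=0, c1=-2, c2=8)
macro 3: S0 reads c2=8 → after 2×micro: 0; S1 reads c0=0 → after 1×micro: -2; S2 reads c0=0 → after 1×micro: 16 ⇒ (c0=0, c1=-2, c2=16)

c1 at macro-step 3 = -2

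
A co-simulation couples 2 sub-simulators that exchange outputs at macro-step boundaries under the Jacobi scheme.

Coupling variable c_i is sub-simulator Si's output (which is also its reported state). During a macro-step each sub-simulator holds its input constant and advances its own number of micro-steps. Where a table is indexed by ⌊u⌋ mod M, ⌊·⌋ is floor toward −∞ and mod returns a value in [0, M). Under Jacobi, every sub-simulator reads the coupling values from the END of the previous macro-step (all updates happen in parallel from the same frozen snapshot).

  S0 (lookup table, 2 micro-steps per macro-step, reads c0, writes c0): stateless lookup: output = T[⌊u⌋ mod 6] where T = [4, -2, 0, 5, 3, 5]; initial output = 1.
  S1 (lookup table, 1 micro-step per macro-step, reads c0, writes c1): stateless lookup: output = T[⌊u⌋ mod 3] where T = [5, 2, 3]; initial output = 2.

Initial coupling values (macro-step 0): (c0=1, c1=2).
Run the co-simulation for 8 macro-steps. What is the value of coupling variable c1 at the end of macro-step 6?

macro 1: S0 reads c0=1 → after 2×micro: -2; S1 reads c0=1 → after 1×micro: 2 ⇒ (c0=-2, c1=2)
macro 2: S0 reads c0=-2 → after 2×micro: 3; S1 reads c0=-2 → after 1×micro: 2 ⇒ (c0=3, c1=2)
macro 3: S0 reads c0=3 → after 2×micro: 5; S1 reads c0=3 → after 1×micro: 5 ⇒ (c0=5, c1=5)
macro 4: S0 reads c0=5 → after 2×micro: 5; S1 reads c0=5 → after 1×micro: 3 ⇒ (c0=5, c1=3)
macro 5: S0 reads c0=5 → after 2×micro: 5; S1 reads c0=5 → after 1×micro: 3 ⇒ (c0=5, c1=3)
macro 6: S0 reads c0=5 → after 2×micro: 5; S1 reads c0=5 → after 1×micro: 3 ⇒ (c0=5, c1=3)
macro 7: S0 reads c0=5 → after 2×micro: 5; S1 reads c0=5 → after 1×micro: 3 ⇒ (c0=5, c1=3)
macro 8: S0 reads c0=5 → after 2×micro: 5; S1 reads c0=5 → after 1×micro: 3 ⇒ (c0=5, c1=3)

c1 at macro-step 6 = 3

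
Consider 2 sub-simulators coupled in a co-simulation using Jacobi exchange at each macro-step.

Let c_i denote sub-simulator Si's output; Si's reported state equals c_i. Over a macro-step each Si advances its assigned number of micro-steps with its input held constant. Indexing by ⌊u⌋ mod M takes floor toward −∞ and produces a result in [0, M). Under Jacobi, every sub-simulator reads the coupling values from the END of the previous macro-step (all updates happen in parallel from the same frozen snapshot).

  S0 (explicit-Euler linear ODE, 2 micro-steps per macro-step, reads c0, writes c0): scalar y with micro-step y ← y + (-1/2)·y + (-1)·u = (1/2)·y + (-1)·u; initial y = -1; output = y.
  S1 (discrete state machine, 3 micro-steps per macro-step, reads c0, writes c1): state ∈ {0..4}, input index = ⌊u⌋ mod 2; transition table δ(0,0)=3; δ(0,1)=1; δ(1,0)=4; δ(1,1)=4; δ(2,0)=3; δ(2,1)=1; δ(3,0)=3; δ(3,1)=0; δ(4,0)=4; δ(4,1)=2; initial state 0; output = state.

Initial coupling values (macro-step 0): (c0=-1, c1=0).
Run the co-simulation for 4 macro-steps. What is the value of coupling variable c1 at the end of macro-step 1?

c1 at macro-step 1 = 2

macro 1: S0 reads c0=-1 → after 2×micro: 5/4; S1 reads c0=-1 → after 3×micro: 2 ⇒ (c0=5/4, c1=2)
macro 2: S0 reads c0=5/4 → after 2×micro: -25/16; S1 reads c0=5/4 → after 3×micro: 2 ⇒ (c0=-25/16, c1=2)
macro 3: S0 reads c0=-25/16 → after 2×micro: 125/64; S1 reads c0=-25/16 → after 3×micro: 3 ⇒ (c0=125/64, c1=3)
macro 4: S0 reads c0=125/64 → after 2×micro: -625/256; S1 reads c0=125/64 → after 3×micro: 4 ⇒ (c0=-625/256, c1=4)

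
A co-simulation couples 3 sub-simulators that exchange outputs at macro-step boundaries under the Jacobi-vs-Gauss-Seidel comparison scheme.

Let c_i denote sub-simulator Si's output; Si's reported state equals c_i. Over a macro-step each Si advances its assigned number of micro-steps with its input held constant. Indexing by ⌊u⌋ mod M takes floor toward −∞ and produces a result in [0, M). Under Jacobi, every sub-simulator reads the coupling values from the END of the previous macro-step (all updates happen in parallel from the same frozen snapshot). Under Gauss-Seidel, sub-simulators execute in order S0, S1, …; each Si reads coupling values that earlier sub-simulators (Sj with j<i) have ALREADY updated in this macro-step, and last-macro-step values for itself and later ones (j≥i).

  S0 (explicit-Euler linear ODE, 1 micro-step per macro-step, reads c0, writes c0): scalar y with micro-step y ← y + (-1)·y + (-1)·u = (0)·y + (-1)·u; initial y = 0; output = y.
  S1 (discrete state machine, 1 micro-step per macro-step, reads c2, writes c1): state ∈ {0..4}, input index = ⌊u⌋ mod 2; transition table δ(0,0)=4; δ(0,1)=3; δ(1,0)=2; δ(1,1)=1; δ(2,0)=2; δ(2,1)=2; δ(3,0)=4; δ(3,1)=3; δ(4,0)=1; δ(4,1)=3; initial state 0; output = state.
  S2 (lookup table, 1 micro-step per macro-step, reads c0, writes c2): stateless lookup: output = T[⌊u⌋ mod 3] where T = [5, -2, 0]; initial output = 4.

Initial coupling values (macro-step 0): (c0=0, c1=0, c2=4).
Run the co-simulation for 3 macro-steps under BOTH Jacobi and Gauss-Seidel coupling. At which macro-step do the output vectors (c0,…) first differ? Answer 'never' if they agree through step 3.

[Jacobi] macro 1: S0 reads c0=0 → after 1×micro: 0; S1 reads c2=4 → after 1×micro: 4; S2 reads c0=0 → after 1×micro: 5 ⇒ (c0=0, c1=4, c2=5)
[Jacobi] macro 2: S0 reads c0=0 → after 1×micro: 0; S1 reads c2=5 → after 1×micro: 3; S2 reads c0=0 → after 1×micro: 5 ⇒ (c0=0, c1=3, c2=5)
[Jacobi] macro 3: S0 reads c0=0 → after 1×micro: 0; S1 reads c2=5 → after 1×micro: 3; S2 reads c0=0 → after 1×micro: 5 ⇒ (c0=0, c1=3, c2=5)
[Gauss-Seidel] macro 1: S0 reads c0=0 → after 1×micro: 0; S1 reads c2=4 → after 1×micro: 4; S2 reads c0=0 → after 1×micro: 5 ⇒ (c0=0, c1=4, c2=5)
[Gauss-Seidel] macro 2: S0 reads c0=0 → after 1×micro: 0; S1 reads c2=5 → after 1×micro: 3; S2 reads c0=0 → after 1×micro: 5 ⇒ (c0=0, c1=3, c2=5)
[Gauss-Seidel] macro 3: S0 reads c0=0 → after 1×micro: 0; S1 reads c2=5 → after 1×micro: 3; S2 reads c0=0 → after 1×micro: 5 ⇒ (c0=0, c1=3, c2=5)

first divergence at macro-step: never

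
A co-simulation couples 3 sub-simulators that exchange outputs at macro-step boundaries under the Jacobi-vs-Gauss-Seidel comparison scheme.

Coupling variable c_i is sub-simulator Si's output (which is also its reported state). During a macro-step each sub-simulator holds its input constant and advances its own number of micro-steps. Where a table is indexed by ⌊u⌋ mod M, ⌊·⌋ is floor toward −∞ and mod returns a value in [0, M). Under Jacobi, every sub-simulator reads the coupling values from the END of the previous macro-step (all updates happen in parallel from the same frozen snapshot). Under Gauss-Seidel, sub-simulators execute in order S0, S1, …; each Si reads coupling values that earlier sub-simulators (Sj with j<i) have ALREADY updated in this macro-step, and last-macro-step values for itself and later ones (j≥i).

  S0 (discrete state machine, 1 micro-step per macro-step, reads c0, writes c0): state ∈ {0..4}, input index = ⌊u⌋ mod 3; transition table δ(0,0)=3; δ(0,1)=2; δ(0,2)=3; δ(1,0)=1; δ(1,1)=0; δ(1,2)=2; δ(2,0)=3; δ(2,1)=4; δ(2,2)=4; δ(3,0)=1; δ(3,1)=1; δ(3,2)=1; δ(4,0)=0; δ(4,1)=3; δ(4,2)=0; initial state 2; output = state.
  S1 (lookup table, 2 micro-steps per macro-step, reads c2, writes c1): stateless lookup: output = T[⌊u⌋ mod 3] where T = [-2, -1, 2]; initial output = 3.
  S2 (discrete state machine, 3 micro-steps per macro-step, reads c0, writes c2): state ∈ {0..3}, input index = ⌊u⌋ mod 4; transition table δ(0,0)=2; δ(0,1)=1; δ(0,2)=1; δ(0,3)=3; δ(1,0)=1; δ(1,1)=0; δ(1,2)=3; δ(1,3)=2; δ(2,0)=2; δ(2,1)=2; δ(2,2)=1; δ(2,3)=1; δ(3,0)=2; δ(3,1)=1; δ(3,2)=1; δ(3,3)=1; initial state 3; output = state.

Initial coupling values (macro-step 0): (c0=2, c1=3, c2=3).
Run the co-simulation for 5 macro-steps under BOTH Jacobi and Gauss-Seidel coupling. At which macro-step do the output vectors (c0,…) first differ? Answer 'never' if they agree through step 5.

[Jacobi] macro 1: S0 reads c0=2 → after 1×micro: 4; S1 reads c2=3 → after 2×micro: -2; S2 reads c0=2 → after 3×micro: 1 ⇒ (c0=4, c1=-2, c2=1)
[Jacobi] macro 2: S0 reads c0=4 → after 1×micro: 3; S1 reads c2=1 → after 2×micro: -1; S2 reads c0=4 → after 3×micro: 1 ⇒ (c0=3, c1=-1, c2=1)
[Jacobi] macro 3: S0 reads c0=3 → after 1×micro: 1; S1 reads c2=1 → after 2×micro: -1; S2 reads c0=3 → after 3×micro: 2 ⇒ (c0=1, c1=-1, c2=2)
[Jacobi] macro 4: S0 reads c0=1 → after 1×micro: 0; S1 reads c2=2 → after 2×micro: 2; S2 reads c0=1 → after 3×micro: 2 ⇒ (c0=0, c1=2, c2=2)
[Jacobi] macro 5: S0 reads c0=0 → after 1×micro: 3; S1 reads c2=2 → after 2×micro: 2; S2 reads c0=0 → after 3×micro: 2 ⇒ (c0=3, c1=2, c2=2)
[Gauss-Seidel] macro 1: S0 reads c0=2 → after 1×micro: 4; S1 reads c2=3 → after 2×micro: -2; S2 reads c0=4 → after 3×micro: 2 ⇒ (c0=4, c1=-2, c2=2)
[Gauss-Seidel] macro 2: S0 reads c0=4 → after 1×micro: 3; S1 reads c2=2 → after 2×micro: 2; S2 reads c0=3 → after 3×micro: 1 ⇒ (c0=3, c1=2, c2=1)
[Gauss-Seidel] macro 3: S0 reads c0=3 → after 1×micro: 1; S1 reads c2=1 → after 2×micro: -1; S2 reads c0=1 → after 3×micro: 0 ⇒ (c0=1, c1=-1, c2=0)
[Gauss-Seidel] macro 4: S0 reads c0=1 → after 1×micro: 0; S1 reads c2=0 → after 2×micro: -2; S2 reads c0=0 → after 3×micro: 2 ⇒ (c0=0, c1=-2, c2=2)
[Gauss-Seidel] macro 5: S0 reads c0=0 → after 1×micro: 3; S1 reads c2=2 → after 2×micro: 2; S2 reads c0=3 → after 3×micro: 1 ⇒ (c0=3, c1=2, c2=1)

first divergence at macro-step: 1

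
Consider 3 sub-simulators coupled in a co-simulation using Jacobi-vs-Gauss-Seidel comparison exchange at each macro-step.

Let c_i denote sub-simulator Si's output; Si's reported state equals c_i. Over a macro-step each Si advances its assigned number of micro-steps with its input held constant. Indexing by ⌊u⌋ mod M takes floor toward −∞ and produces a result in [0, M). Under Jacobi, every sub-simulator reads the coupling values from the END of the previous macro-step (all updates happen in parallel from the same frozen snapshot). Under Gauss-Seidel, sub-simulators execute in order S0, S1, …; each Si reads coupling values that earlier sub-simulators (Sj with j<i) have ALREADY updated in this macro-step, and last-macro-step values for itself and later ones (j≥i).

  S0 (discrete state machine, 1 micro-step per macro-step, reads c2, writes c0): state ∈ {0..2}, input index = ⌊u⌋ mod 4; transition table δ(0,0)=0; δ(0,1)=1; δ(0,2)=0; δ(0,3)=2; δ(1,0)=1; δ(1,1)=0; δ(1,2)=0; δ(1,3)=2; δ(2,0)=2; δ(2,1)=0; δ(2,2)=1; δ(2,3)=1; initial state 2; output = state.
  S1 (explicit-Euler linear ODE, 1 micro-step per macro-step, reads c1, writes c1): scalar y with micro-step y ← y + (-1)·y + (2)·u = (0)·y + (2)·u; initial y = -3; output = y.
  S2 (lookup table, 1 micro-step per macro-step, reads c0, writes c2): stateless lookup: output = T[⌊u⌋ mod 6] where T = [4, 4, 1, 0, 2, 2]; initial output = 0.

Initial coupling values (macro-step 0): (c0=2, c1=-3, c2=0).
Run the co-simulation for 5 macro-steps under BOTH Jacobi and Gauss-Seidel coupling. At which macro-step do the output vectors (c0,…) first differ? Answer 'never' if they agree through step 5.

first divergence at macro-step: 2

[Jacobi] macro 1: S0 reads c2=0 → after 1×micro: 2; S1 reads c1=-3 → after 1×micro: -6; S2 reads c0=2 → after 1×micro: 1 ⇒ (c0=2, c1=-6, c2=1)
[Jacobi] macro 2: S0 reads c2=1 → after 1×micro: 0; S1 reads c1=-6 → after 1×micro: -12; S2 reads c0=2 → after 1×micro: 1 ⇒ (c0=0, c1=-12, c2=1)
[Jacobi] macro 3: S0 reads c2=1 → after 1×micro: 1; S1 reads c1=-12 → after 1×micro: -24; S2 reads c0=0 → after 1×micro: 4 ⇒ (c0=1, c1=-24, c2=4)
[Jacobi] macro 4: S0 reads c2=4 → after 1×micro: 1; S1 reads c1=-24 → after 1×micro: -48; S2 reads c0=1 → after 1×micro: 4 ⇒ (c0=1, c1=-48, c2=4)
[Jacobi] macro 5: S0 reads c2=4 → after 1×micro: 1; S1 reads c1=-48 → after 1×micro: -96; S2 reads c0=1 → after 1×micro: 4 ⇒ (c0=1, c1=-96, c2=4)
[Gauss-Seidel] macro 1: S0 reads c2=0 → after 1×micro: 2; S1 reads c1=-3 → after 1×micro: -6; S2 reads c0=2 → after 1×micro: 1 ⇒ (c0=2, c1=-6, c2=1)
[Gauss-Seidel] macro 2: S0 reads c2=1 → after 1×micro: 0; S1 reads c1=-6 → after 1×micro: -12; S2 reads c0=0 → after 1×micro: 4 ⇒ (c0=0, c1=-12, c2=4)
[Gauss-Seidel] macro 3: S0 reads c2=4 → after 1×micro: 0; S1 reads c1=-12 → after 1×micro: -24; S2 reads c0=0 → after 1×micro: 4 ⇒ (c0=0, c1=-24, c2=4)
[Gauss-Seidel] macro 4: S0 reads c2=4 → after 1×micro: 0; S1 reads c1=-24 → after 1×micro: -48; S2 reads c0=0 → after 1×micro: 4 ⇒ (c0=0, c1=-48, c2=4)
[Gauss-Seidel] macro 5: S0 reads c2=4 → after 1×micro: 0; S1 reads c1=-48 → after 1×micro: -96; S2 reads c0=0 → after 1×micro: 4 ⇒ (c0=0, c1=-96, c2=4)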